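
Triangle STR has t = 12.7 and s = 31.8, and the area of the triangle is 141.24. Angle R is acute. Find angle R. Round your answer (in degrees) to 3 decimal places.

From area = ½·s·t·sin R, we get sin R = 2·area/(s·t) ≈ 0.69945.
Taking the acute solution, ∠R ≈ 44.38°.

44.383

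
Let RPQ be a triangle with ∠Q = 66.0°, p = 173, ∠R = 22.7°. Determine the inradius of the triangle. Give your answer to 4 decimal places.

26.5266

The third angle is ∠P = 180° − ∠Q − ∠R = 91.30°.
Law of sines: r = p·sin R/sin P ≈ 66.779.
Law of sines: q = p·sin Q/sin P ≈ 158.08.
Area = ½·p·r·sin Q ≈ 5277.
Semiperimeter s = (66.779+173+158.08)/2 = 198.93.
Inradius = area/s = 5277/198.93 ≈ 26.527.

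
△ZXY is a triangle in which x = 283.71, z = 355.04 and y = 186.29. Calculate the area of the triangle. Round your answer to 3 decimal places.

Semiperimeter s = (355.04 + 283.71 + 186.29)/2 = 412.52.
Heron's formula: area = √(412.52·57.48·128.81·226.23) ≈ 26286.

26286.379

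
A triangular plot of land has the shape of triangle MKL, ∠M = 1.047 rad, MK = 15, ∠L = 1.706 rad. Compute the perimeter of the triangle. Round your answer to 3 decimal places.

The third angle is ∠K = π − ∠L − ∠M = 0.389 rad.
Law of sines: KL = MK·sin M/sin L ≈ 13.109.
Law of sines: LM = MK·sin K/sin L ≈ 5.7356.
Semiperimeter s = (13.109+5.7356+15)/2 = 16.922.
Perimeter = 13.109 + 5.7356 + 15 = 33.844.

33.844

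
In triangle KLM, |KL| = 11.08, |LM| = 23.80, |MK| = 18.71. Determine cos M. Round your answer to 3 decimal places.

By the law of cosines, cos M = (|LM|² + |MK|² − |KL|²) / (2·|LM|·|MK|) ≈ 0.89124, so ∠M ≈ 26.97°.

0.891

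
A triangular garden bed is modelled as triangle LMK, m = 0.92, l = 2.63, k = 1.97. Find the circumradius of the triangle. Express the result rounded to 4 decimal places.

By the law of cosines, cos L = (m² + k² − l²) / (2·m·k) ≈ -0.60406, so ∠L ≈ 127.16°.
Circumradius = l/(2 sin L) ≈ 1.6501.

R ≈ 1.6501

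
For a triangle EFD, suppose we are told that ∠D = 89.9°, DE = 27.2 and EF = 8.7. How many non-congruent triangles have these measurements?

0

DE·sin D = 27.2·sin(89.9°) ≈ 27.2.
Since EF = 8.7 < 27.2 = DE sin D, no triangle exists.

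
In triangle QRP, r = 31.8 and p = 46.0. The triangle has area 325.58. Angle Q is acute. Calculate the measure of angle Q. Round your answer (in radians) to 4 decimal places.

From area = ½·r·p·sin Q, we get sin Q = 2·area/(r·p) ≈ 0.44515.
Taking the acute solution, ∠Q ≈ 0.461 rad.

0.4613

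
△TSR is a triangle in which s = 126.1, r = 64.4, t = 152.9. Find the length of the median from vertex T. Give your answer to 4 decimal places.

Median from T: ½√(2·s² + 2·r² − t²) ≈ 64.65.

64.6505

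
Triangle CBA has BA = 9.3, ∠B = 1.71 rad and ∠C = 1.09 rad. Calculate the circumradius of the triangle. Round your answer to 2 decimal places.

R ≈ 5.24

The third angle is ∠A = π − ∠C − ∠B = 0.342 rad.
Law of sines: AC = BA·sin B/sin C ≈ 10.388.
Law of sines: CB = BA·sin A/sin C ≈ 3.5138.
Circumradius = BA/(2 sin C) ≈ 5.2446.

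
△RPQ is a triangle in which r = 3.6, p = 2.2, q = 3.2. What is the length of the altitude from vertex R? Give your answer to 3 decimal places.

Semiperimeter s = (3.6 + 2.2 + 3.2)/2 = 4.5.
Heron's formula: area = √(4.5·0.9·2.3·1.3) ≈ 3.4799.
The altitude from R has length 2·area/r ≈ 1.9333.

h_R ≈ 1.933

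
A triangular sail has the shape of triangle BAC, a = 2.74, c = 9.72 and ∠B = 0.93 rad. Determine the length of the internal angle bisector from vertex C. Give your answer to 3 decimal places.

By the law of cosines, b² = a² + c² − 2·a·c·cos B = 70.142, so b ≈ 8.3751.
Law of cosines again: cos C = (b² + a² − c²)/(2·b·a) ≈ -0.36668, so ∠C ≈ 1.946 rad.
The bisector from C has length 2·b·a·cos(∠C/2)/(b+a) ≈ 2.3236.

t_C ≈ 2.324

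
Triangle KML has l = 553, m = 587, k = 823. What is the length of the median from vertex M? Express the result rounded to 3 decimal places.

636.731

Median from M: ½√(2·l² + 2·k² − m²) ≈ 636.73.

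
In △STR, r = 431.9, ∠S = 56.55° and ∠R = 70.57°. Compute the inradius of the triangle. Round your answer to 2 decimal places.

The third angle is ∠T = 180° − ∠R − ∠S = 52.88°.
Law of sines: s = r·sin S/sin R ≈ 382.13.
Law of sines: t = r·sin T/sin R ≈ 365.18.
Area = ½·r·s·sin T ≈ 65799.
Semiperimeter p = (382.13+365.18+431.9)/2 = 589.6.
Inradius = area/p = 65799/589.6 ≈ 111.6.

111.60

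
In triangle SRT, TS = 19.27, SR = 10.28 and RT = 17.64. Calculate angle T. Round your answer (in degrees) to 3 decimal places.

By the law of cosines, cos T = (RT² + TS² − SR²) / (2·RT·TS) ≈ 0.84846, so ∠T ≈ 31.96°.

31.955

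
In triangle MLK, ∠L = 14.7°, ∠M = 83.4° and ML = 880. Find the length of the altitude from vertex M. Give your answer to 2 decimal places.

The third angle is ∠K = 180° − ∠M − ∠L = 81.90°.
Law of sines: LK = ML·sin M/sin K ≈ 882.98.
Law of sines: KM = ML·sin L/sin K ≈ 225.56.
Area = ½·ML·LK·sin L ≈ 98587.
The altitude from M has length 2·area/LK ≈ 223.31.

h_M ≈ 223.31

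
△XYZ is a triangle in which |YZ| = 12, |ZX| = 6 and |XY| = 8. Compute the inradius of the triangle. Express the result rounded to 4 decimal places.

r ≈ 1.6408

Semiperimeter s = (12 + 6 + 8)/2 = 13.
Heron's formula: area = √(13·1·7·5) ≈ 21.331.
Inradius = area/s = 21.331/13 ≈ 1.6408.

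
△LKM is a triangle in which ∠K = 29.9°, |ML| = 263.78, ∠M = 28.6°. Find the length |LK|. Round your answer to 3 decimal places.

253.305

The third angle is ∠L = 180° − ∠K − ∠M = 121.50°.
Law of sines: |LK| = |ML|·sin M/sin K ≈ 253.3.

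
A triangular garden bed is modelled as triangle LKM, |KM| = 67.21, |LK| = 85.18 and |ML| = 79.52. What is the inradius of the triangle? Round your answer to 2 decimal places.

r ≈ 21.71

Semiperimeter s = (67.21 + 79.52 + 85.18)/2 = 115.95.
Heron's formula: area = √(115.95·48.745·36.435·30.775) ≈ 2517.5.
Inradius = area/s = 2517.5/115.95 ≈ 21.711.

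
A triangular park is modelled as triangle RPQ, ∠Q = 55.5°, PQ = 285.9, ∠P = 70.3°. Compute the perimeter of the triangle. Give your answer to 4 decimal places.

The third angle is ∠R = 180° − ∠P − ∠Q = 54.20°.
Law of sines: QR = PQ·sin P/sin R ≈ 331.87.
Law of sines: RP = PQ·sin Q/sin R ≈ 290.5.
Semiperimeter s = (285.9+331.87+290.5)/2 = 454.14.
Perimeter = 285.9 + 331.87 + 290.5 = 908.27.

908.2729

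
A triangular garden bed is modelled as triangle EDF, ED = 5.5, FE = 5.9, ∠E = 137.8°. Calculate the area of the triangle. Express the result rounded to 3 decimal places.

area ≈ 10.899

Area = ½·FE·ED·sin E ≈ 10.899.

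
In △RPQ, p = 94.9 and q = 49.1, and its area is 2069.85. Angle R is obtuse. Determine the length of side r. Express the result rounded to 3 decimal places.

125.278

From area = ½·p·q·sin R, we get sin R = 2·area/(p·q) ≈ 0.88843.
Taking the obtuse solution, ∠R ≈ 117.32°.
Law of cosines then gives r ≈ 125.28.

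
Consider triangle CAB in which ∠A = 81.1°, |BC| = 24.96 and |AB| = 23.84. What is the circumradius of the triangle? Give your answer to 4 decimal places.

Law of sines: sin C = |AB|·sin A/|BC| ≈ 0.94363.
Since |BC| ≥ |AB|, only the acute value applies: ∠C ≈ 70.67°.
Then ∠B = 180° − ∠A − ∠C ≈ 28.23°.
Law of sines gives |CA| = |BC|·sin B/sin A ≈ 11.95.
Circumradius = |BC|/(2 sin A) ≈ 12.632.

R ≈ 12.6321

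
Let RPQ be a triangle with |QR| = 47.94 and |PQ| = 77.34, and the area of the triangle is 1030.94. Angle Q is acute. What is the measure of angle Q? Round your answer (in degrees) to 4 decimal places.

∠Q ≈ 33.7872°

From area = ½·|PQ|·|QR|·sin Q, we get sin Q = 2·area/(|PQ|·|QR|) ≈ 0.55611.
Taking the acute solution, ∠Q ≈ 33.79°.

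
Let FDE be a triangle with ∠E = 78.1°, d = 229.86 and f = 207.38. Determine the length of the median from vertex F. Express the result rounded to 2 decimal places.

By the law of cosines, e² = f² + d² − 2·f·d·cos E = 76183, so e ≈ 276.01.
Median from F: ½√(2·d² + 2·e² − f²) ≈ 231.86.

m_F ≈ 231.86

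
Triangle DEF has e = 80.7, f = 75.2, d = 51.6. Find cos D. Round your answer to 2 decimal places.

0.78

By the law of cosines, cos D = (e² + f² − d²) / (2·e·f) ≈ 0.78312, so ∠D ≈ 38.45°.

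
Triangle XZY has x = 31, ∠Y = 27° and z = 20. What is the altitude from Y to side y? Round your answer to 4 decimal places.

By the law of cosines, y² = x² + z² − 2·x·z·cos Y = 256.15, so y ≈ 16.005.
Area = ½·x·z·sin Y ≈ 140.74.
The altitude from Y has length 2·area/y ≈ 17.587.

h_Y ≈ 17.5869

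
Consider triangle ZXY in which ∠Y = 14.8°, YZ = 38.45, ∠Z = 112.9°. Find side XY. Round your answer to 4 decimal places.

44.7656

The third angle is ∠X = 180° − ∠Y − ∠Z = 52.30°.
Law of sines: XY = YZ·sin Z/sin X ≈ 44.766.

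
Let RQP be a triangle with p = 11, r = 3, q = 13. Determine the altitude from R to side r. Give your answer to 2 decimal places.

h_R ≈ 8.87

Semiperimeter s = (3 + 13 + 11)/2 = 13.5.
Heron's formula: area = √(13.5·10.5·0.5·2.5) ≈ 13.311.
The altitude from R has length 2·area/r ≈ 8.8741.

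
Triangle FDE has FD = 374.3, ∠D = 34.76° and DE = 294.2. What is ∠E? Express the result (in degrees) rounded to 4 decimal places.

∠E ≈ 93.5676°

By the law of cosines, EF² = FD² + DE² − 2·FD·DE·cos D = 45718, so EF ≈ 213.82.
Law of cosines again: cos E = (DE² + EF² − FD²)/(2·DE·EF) ≈ -0.06223, so ∠E ≈ 93.57°.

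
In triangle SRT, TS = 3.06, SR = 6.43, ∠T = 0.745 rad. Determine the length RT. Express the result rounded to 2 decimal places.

8.34

Law of sines: sin R = TS·sin T/SR ≈ 0.32264.
Since SR ≥ TS, only the acute value applies: ∠R ≈ 0.329 rad.
Then ∠S = π − ∠T − ∠R ≈ 2.068 rad.
Law of sines gives RT = SR·sin S/sin T ≈ 8.3355.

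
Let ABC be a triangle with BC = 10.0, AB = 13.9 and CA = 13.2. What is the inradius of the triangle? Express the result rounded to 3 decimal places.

r ≈ 3.386

Semiperimeter s = (10 + 13.2 + 13.9)/2 = 18.55.
Heron's formula: area = √(18.55·8.55·5.35·4.65) ≈ 62.814.
Inradius = area/s = 62.814/18.55 ≈ 3.3862.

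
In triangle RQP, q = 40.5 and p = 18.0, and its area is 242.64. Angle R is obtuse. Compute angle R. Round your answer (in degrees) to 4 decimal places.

From area = ½·q·p·sin R, we get sin R = 2·area/(q·p) ≈ 0.66568.
Taking the obtuse solution, ∠R ≈ 138.27°.

138.2656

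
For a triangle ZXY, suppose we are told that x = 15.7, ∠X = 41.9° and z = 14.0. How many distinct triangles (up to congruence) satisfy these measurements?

z·sin X = 14.0·sin(41.9°) ≈ 9.35.
Since x ≥ z, exactly one triangle exists.

1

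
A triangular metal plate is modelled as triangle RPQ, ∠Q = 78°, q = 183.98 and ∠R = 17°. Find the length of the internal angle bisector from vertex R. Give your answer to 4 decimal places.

The third angle is ∠P = 180° − ∠Q − ∠R = 85.00°.
Law of sines: r = q·sin R/sin Q ≈ 54.992.
Law of sines: p = q·sin P/sin Q ≈ 187.37.
The bisector from R has length 2·p·q·cos(∠R/2)/(p+q) ≈ 183.62.

t_R ≈ 183.6224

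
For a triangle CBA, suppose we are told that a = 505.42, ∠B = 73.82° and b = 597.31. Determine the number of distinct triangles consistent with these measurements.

a·sin B = 505.42·sin(73.82°) ≈ 485.4.
Since b ≥ a, exactly one triangle exists.

1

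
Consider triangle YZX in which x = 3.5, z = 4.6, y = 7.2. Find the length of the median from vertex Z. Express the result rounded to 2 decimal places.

Median from Z: ½√(2·x² + 2·y² − z²) ≈ 5.1725.

5.17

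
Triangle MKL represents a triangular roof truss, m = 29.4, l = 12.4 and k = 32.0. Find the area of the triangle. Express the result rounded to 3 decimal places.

Semiperimeter s = (29.4 + 32 + 12.4)/2 = 36.9.
Heron's formula: area = √(36.9·7.5·4.9·24.5) ≈ 182.27.

182.274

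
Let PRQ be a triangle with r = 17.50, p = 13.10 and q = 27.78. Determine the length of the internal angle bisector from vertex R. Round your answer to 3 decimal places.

17.240

By the law of cosines, cos R = (q² + p² − r²) / (2·q·p) ≈ 0.87532, so ∠R ≈ 28.92°.
The bisector from R has length 2·q·p·cos(∠R/2)/(q+p) ≈ 17.24.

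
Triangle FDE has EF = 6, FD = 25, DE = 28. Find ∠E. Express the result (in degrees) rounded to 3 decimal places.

∠E ≈ 54.524°

By the law of cosines, cos E = (DE² + EF² − FD²) / (2·DE·EF) ≈ 0.58036, so ∠E ≈ 54.52°.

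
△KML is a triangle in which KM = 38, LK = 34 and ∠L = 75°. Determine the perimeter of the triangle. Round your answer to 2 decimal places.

99.92

Law of sines: sin M = LK·sin L/KM ≈ 0.86425.
Since KM ≥ LK, only the acute value applies: ∠M ≈ 59.80°.
Then ∠K = 180° − ∠L − ∠M ≈ 45.20°.
Law of sines gives ML = KM·sin K/sin L ≈ 27.916.
Semiperimeter s = (27.916+34+38)/2 = 49.958.
Perimeter = 27.916 + 34 + 38 = 99.916.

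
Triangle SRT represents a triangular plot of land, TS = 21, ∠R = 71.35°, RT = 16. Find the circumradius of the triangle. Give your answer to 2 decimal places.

Law of sines: sin S = RT·sin R/TS ≈ 0.72190.
Since TS ≥ RT, only the acute value applies: ∠S ≈ 46.21°.
Then ∠T = 180° − ∠R − ∠S ≈ 62.44°.
Law of sines gives SR = TS·sin T/sin R ≈ 19.649.
Circumradius = TS/(2 sin R) ≈ 11.082.

11.08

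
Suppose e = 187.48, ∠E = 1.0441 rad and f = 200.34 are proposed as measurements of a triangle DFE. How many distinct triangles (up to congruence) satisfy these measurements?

2

f·sin E = 200.34·sin(1.0441 rad) ≈ 173.2.
Since f sin E < e < f (173.2 < 187.48 < 200.34), two triangles exist.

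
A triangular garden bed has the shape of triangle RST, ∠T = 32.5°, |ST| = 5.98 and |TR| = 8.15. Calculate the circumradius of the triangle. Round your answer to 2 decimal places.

4.16

By the law of cosines, |RS|² = |ST|² + |TR|² − 2·|ST|·|TR|·cos T = 19.974, so |RS| ≈ 4.4692.
Area = ½·|ST|·|TR|·sin T ≈ 13.093.
Circumradius = |RS|/(2 sin T) ≈ 4.159.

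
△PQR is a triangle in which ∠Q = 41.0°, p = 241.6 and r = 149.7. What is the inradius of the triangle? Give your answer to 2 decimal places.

By the law of cosines, q² = r² + p² − 2·r·p·cos Q = 26189, so q ≈ 161.83.
Area = ½·r·p·sin Q ≈ 11864.
Semiperimeter s = (241.6+161.83+149.7)/2 = 276.56.
Inradius = area/s = 11864/276.56 ≈ 42.898.

42.90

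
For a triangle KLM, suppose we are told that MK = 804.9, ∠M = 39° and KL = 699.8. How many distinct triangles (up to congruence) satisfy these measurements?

2

MK·sin M = 804.9·sin(39°) ≈ 506.5.
Since MK sin M < KL < MK (506.5 < 699.8 < 804.9), two triangles exist.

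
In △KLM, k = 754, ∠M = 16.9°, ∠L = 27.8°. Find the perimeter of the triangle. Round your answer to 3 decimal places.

perimeter ≈ 1565.557

The third angle is ∠K = 180° − ∠L − ∠M = 135.30°.
Law of sines: l = k·sin L/sin K ≈ 499.94.
Law of sines: m = k·sin M/sin K ≈ 311.62.
Semiperimeter s = (754+499.94+311.62)/2 = 782.78.
Perimeter = 754 + 499.94 + 311.62 = 1565.6.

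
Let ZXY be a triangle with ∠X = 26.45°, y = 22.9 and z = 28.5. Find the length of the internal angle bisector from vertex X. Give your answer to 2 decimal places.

24.72

By the law of cosines, x² = y² + z² − 2·y·z·cos X = 167.99, so x ≈ 12.961.
The bisector from X has length 2·y·z·cos(∠X/2)/(y+z) ≈ 24.721.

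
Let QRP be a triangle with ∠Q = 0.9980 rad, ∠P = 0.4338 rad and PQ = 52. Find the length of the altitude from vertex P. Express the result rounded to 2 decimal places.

The third angle is ∠R = π − ∠P − ∠Q = 1.7098 rad.
Law of sines: RP = PQ·sin Q/sin R ≈ 44.126.
Law of sines: QR = PQ·sin P/sin R ≈ 22.07.
Area = ½·PQ·RP·sin P ≈ 482.22.
The altitude from P has length 2·area/QR ≈ 43.7.

43.70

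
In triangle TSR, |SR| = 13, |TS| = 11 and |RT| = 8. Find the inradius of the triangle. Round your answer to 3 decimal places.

2.739

Semiperimeter s = (13 + 8 + 11)/2 = 16.
Heron's formula: area = √(16·3·8·5) ≈ 43.818.
Inradius = area/s = 43.818/16 ≈ 2.7386.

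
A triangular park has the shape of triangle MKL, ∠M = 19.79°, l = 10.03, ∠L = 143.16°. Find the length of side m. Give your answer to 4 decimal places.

The third angle is ∠K = 180° − ∠L − ∠M = 17.05°.
Law of sines: m = l·sin M/sin L ≈ 5.6638.

5.6638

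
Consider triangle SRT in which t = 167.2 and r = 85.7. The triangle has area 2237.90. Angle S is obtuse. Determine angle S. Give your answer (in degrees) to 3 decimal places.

From area = ½·r·t·sin S, we get sin S = 2·area/(r·t) ≈ 0.31236.
Taking the obtuse solution, ∠S ≈ 161.80°.

∠S ≈ 161.799°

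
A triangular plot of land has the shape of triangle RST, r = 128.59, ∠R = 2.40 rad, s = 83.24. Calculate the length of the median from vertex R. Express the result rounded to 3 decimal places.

m_R ≈ 28.337

Law of sines: sin S = s·sin R/r ≈ 0.43725.
Since r ≥ s, only the acute value applies: ∠S ≈ 0.453 rad.
Then ∠T = π − ∠R − ∠S ≈ 0.289 rad.
Law of sines gives t = r·sin T/sin R ≈ 54.266.
Median from R: ½√(2·s² + 2·t² − r²) ≈ 28.337.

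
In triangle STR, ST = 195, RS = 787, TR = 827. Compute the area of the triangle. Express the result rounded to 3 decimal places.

Semiperimeter s = (827 + 787 + 195)/2 = 904.5.
Heron's formula: area = √(904.5·77.5·117.5·709.5) ≈ 76445.

area ≈ 76445.209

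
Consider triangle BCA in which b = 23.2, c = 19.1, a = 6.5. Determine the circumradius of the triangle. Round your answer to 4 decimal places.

By the law of cosines, cos B = (c² + a² − b²) / (2·c·a) ≈ -0.52831, so ∠B ≈ 121.89°.
Circumradius = b/(2 sin B) ≈ 13.662.

R ≈ 13.6623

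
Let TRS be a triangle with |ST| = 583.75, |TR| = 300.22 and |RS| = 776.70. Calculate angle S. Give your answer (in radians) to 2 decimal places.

By the law of cosines, cos S = (|RS|² + |ST|² − |TR|²) / (2·|RS|·|ST|) ≈ 0.94166, so ∠S ≈ 0.3433 rad.

0.34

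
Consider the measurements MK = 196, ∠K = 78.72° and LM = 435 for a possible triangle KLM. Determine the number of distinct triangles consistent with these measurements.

MK·sin K = 196·sin(78.72°) ≈ 192.2.
Since LM ≥ MK, exactly one triangle exists.

1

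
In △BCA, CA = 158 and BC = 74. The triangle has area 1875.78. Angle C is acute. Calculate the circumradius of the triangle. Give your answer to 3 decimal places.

R ≈ 141.902

From area = ½·BC·CA·sin C, we get sin C = 2·area/(BC·CA) ≈ 0.32087.
Taking the acute solution, ∠C ≈ 0.327 rad.
Law of cosines then gives AB ≈ 91.063.
Circumradius = AB/(2 sin C) ≈ 141.9.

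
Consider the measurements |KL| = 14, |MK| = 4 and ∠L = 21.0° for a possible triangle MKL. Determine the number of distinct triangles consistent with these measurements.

|KL|·sin L = 14·sin(21.0°) ≈ 5.017.
Since |MK| = 4 < 5.017 = |KL| sin L, no triangle exists.

0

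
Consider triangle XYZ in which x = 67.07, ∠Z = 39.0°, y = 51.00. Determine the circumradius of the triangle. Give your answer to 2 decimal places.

By the law of cosines, z² = x² + y² − 2·x·y·cos Z = 1782.8, so z ≈ 42.223.
Area = ½·x·y·sin Z ≈ 1076.3.
Circumradius = z/(2 sin Z) ≈ 33.547.

R ≈ 33.55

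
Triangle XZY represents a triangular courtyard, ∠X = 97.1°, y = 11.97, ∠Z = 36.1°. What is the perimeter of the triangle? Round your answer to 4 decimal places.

The third angle is ∠Y = 180° − ∠X − ∠Z = 46.80°.
Law of sines: x = y·sin X/sin Y ≈ 16.295.
Law of sines: z = y·sin Z/sin Y ≈ 9.6749.
Semiperimeter s = (16.295+9.6749+11.97)/2 = 18.97.
Perimeter = 16.295 + 9.6749 + 11.97 = 37.939.

37.9394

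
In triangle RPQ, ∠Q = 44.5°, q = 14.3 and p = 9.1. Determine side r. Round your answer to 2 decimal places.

Law of sines: sin P = p·sin Q/q ≈ 0.44603.
Since q ≥ p, only the acute value applies: ∠P ≈ 26.49°.
Then ∠R = 180° − ∠Q − ∠P ≈ 109.01°.
Law of sines gives r = q·sin R/sin Q ≈ 19.289.

19.29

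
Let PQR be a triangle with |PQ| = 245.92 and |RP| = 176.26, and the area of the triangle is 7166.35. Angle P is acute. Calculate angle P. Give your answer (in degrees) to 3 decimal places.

∠P ≈ 19.309°

From area = ½·|RP|·|PQ|·sin P, we get sin P = 2·area/(|RP|·|PQ|) ≈ 0.33066.
Taking the acute solution, ∠P ≈ 19.31°.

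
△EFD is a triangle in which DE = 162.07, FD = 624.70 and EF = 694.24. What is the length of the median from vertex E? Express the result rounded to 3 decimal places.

m_E ≈ 395.671

Median from E: ½√(2·DE² + 2·EF² − FD²) ≈ 395.67.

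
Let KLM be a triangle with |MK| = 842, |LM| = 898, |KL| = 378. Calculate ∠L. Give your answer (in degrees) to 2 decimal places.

69.27

By the law of cosines, cos L = (|KL|² + |LM|² − |MK|²) / (2·|KL|·|LM|) ≈ 0.35400, so ∠L ≈ 69.27°.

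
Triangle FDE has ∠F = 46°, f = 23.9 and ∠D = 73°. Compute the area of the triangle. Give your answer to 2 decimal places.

area ≈ 332.08

The third angle is ∠E = 180° − ∠F − ∠D = 61.00°.
Law of sines: d = f·sin D/sin F ≈ 31.773.
Law of sines: e = f·sin E/sin F ≈ 29.059.
Area = ½·f·d·sin E ≈ 332.08.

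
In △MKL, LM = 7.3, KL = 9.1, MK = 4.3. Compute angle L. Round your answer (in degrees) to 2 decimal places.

∠L ≈ 27.72°

By the law of cosines, cos L = (KL² + LM² − MK²) / (2·KL·LM) ≈ 0.88522, so ∠L ≈ 27.72°.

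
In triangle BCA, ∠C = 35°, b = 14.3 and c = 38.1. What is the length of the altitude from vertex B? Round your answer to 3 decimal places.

Law of sines: sin B = b·sin C/c ≈ 0.21528.
Since c ≥ b, only the acute value applies: ∠B ≈ 12.43°.
Then ∠A = 180° − ∠C − ∠B ≈ 132.57°.
Law of sines gives a = c·sin A/sin C ≈ 48.921.
Area = ½·c·b·sin A ≈ 200.63.
The altitude from B has length 2·area/b ≈ 28.06.

h_B ≈ 28.060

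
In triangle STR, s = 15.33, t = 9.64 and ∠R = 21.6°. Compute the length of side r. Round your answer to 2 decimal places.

7.29

By the law of cosines, r² = s² + t² − 2·s·t·cos R = 53.132, so r ≈ 7.2891.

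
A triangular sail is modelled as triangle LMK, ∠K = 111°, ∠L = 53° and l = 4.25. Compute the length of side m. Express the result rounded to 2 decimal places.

1.47

The third angle is ∠M = 180° − ∠K − ∠L = 16.00°.
Law of sines: m = l·sin M/sin L ≈ 1.4668.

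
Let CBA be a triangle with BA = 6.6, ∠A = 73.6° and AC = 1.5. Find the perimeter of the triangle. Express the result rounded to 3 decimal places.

14.442

By the law of cosines, CB² = BA² + AC² − 2·BA·AC·cos A = 40.22, so CB ≈ 6.3419.
Semiperimeter s = (6.6+1.5+6.3419)/2 = 7.2209.
Perimeter = 6.6 + 1.5 + 6.3419 = 14.442.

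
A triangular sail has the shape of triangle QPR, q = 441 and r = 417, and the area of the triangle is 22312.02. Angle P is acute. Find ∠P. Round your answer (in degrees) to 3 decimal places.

∠P ≈ 14.043°

From area = ½·r·q·sin P, we get sin P = 2·area/(r·q) ≈ 0.24266.
Taking the acute solution, ∠P ≈ 14.04°.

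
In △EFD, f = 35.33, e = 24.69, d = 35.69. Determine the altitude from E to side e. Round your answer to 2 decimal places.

Semiperimeter s = (24.69 + 35.33 + 35.69)/2 = 47.855.
Heron's formula: area = √(47.855·23.165·12.525·12.165) ≈ 410.98.
The altitude from E has length 2·area/e ≈ 33.292.

h_E ≈ 33.29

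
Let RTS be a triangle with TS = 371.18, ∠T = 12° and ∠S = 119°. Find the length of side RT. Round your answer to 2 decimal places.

The third angle is ∠R = 180° − ∠T − ∠S = 49.00°.
Law of sines: RT = TS·sin S/sin R ≈ 430.15.

430.15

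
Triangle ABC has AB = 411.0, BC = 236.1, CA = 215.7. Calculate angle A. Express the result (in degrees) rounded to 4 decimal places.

25.7458

By the law of cosines, cos A = (CA² + AB² − BC²) / (2·CA·AB) ≈ 0.90073, so ∠A ≈ 25.75°.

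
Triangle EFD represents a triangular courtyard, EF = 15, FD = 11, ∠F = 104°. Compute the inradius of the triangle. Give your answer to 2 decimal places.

By the law of cosines, DE² = EF² + FD² − 2·EF·FD·cos F = 425.83, so DE ≈ 20.636.
Area = ½·EF·FD·sin F ≈ 80.049.
Semiperimeter s = (11+20.636+15)/2 = 23.318.
Inradius = area/s = 80.049/23.318 ≈ 3.433.

r ≈ 3.43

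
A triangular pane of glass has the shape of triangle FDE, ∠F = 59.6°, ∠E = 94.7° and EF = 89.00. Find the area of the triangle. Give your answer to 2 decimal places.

The third angle is ∠D = 180° − ∠E − ∠F = 25.70°.
Law of sines: DE = EF·sin F/sin D ≈ 177.01.
Law of sines: FD = EF·sin E/sin D ≈ 204.54.
Area = ½·EF·DE·sin E ≈ 7850.6.

7850.63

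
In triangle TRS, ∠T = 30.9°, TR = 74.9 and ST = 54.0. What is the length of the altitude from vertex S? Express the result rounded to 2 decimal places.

h_S ≈ 27.73

By the law of cosines, RS² = ST² + TR² − 2·ST·TR·cos T = 1585, so RS ≈ 39.811.
Area = ½·ST·TR·sin T ≈ 1038.5.
The altitude from S has length 2·area/TR ≈ 27.731.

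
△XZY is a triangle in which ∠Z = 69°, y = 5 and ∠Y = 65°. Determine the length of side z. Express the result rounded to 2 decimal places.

5.15

The third angle is ∠X = 180° − ∠Z − ∠Y = 46.00°.
Law of sines: z = y·sin Z/sin Y ≈ 5.1505.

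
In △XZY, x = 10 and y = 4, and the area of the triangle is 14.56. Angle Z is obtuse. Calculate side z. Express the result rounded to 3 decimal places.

From area = ½·y·x·sin Z, we get sin Z = 2·area/(y·x) ≈ 0.72800.
Taking the obtuse solution, ∠Z ≈ 133.28°.
Law of cosines then gives z ≈ 13.071.

13.071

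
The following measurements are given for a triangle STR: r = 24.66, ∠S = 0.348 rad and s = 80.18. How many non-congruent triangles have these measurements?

r·sin S = 24.66·sin(0.348 rad) ≈ 8.41.
Since s ≥ r, exactly one triangle exists.

1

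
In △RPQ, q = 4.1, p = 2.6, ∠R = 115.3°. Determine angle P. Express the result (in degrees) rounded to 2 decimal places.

By the law of cosines, r² = p² + q² − 2·p·q·cos R = 32.681, so r ≈ 5.7168.
Law of cosines again: cos P = (q² + r² − p²)/(2·q·r) ≈ 0.91155, so ∠P ≈ 24.28°.

24.28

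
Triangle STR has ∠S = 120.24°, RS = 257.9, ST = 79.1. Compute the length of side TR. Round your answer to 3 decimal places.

305.478

By the law of cosines, TR² = RS² + ST² − 2·RS·ST·cos S = 93317, so TR ≈ 305.48.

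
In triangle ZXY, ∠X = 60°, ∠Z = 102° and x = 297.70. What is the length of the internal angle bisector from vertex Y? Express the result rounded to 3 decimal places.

t_Y ≈ 311.912

The third angle is ∠Y = 180° − ∠Z − ∠X = 18.00°.
Law of sines: z = x·sin Z/sin X ≈ 336.24.
Law of sines: y = x·sin Y/sin X ≈ 106.23.
The bisector from Y has length 2·z·x·cos(∠Y/2)/(z+x) ≈ 311.91.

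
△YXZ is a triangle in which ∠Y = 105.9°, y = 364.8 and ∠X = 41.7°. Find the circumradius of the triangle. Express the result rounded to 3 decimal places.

189.656

The third angle is ∠Z = 180° − ∠Y − ∠X = 32.40°.
Law of sines: x = y·sin X/sin Y ≈ 252.33.
Law of sines: z = y·sin Z/sin Y ≈ 203.25.
Circumradius = y/(2 sin Y) ≈ 189.66.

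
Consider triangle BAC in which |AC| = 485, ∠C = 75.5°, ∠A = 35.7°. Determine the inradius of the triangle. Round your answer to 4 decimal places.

r ≈ 110.3065

The third angle is ∠B = 180° − ∠A − ∠C = 68.80°.
Law of sines: |CB| = |AC|·sin A/sin B ≈ 303.56.
Law of sines: |BA| = |AC|·sin C/sin B ≈ 503.64.
Area = ½·|AC|·|CB|·sin C ≈ 71269.
Semiperimeter s = (485+303.56+503.64)/2 = 646.1.
Inradius = area/s = 71269/646.1 ≈ 110.31.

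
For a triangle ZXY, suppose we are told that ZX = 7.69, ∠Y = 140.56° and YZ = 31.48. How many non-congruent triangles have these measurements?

0

YZ·sin Y = 31.48·sin(140.56°) ≈ 20.
Since ∠Y is not acute, a triangle exists only if ZX > YZ; here ZX ≤ YZ, so there is no triangle.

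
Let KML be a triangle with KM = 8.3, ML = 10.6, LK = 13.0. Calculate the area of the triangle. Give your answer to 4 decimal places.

43.8833

Semiperimeter s = (10.6 + 13 + 8.3)/2 = 15.95.
Heron's formula: area = √(15.95·5.35·2.95·7.65) ≈ 43.883.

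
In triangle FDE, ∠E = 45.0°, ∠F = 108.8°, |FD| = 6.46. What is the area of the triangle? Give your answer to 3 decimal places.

The third angle is ∠D = 180° − ∠E − ∠F = 26.20°.
Law of sines: |DE| = |FD|·sin F/sin E ≈ 8.6484.
Law of sines: |EF| = |FD|·sin D/sin E ≈ 4.0335.
Area = ½·|FD|·|DE|·sin D ≈ 12.333.

area ≈ 12.333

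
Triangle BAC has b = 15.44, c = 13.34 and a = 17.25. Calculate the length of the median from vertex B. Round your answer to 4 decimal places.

Median from B: ½√(2·a² + 2·c² − b²) ≈ 13.348.

m_B ≈ 13.3477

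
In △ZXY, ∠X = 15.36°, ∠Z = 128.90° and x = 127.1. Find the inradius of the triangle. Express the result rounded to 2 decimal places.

The third angle is ∠Y = 180° − ∠Z − ∠X = 35.74°.
Law of sines: z = x·sin Z/sin X ≈ 373.43.
Law of sines: y = x·sin Y/sin X ≈ 280.28.
Area = ½·x·z·sin Y ≈ 13862.
Semiperimeter s = (373.43+127.1+280.28)/2 = 390.4.
Inradius = area/s = 13862/390.4 ≈ 35.506.

r ≈ 35.51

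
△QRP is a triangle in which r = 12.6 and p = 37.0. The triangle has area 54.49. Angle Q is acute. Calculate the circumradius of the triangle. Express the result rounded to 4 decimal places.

From area = ½·r·p·sin Q, we get sin Q = 2·area/(r·p) ≈ 0.23376.
Taking the acute solution, ∠Q ≈ 13.52°.
Law of cosines then gives q ≈ 24.924.
Circumradius = q/(2 sin Q) ≈ 53.31.

53.3100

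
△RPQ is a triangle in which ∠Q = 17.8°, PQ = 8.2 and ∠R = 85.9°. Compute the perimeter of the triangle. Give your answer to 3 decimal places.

18.700

The third angle is ∠P = 180° − ∠Q − ∠R = 76.30°.
Law of sines: QR = PQ·sin P/sin R ≈ 7.9871.
Law of sines: RP = PQ·sin Q/sin R ≈ 2.5131.
Semiperimeter s = (8.2+7.9871+2.5131)/2 = 9.3501.
Perimeter = 8.2 + 7.9871 + 2.5131 = 18.7.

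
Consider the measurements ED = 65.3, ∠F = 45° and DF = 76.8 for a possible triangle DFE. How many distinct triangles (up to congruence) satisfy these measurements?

DF·sin F = 76.8·sin(45°) ≈ 54.31.
Since DF sin F < ED < DF (54.31 < 65.3 < 76.8), two triangles exist.

2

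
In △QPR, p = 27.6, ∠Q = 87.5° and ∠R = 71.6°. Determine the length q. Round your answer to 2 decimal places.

The third angle is ∠P = 180° − ∠R − ∠Q = 20.90°.
Law of sines: q = p·sin Q/sin P ≈ 77.294.

77.29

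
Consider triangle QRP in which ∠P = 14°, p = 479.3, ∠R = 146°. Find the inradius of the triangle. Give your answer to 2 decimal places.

80.19

The third angle is ∠Q = 180° − ∠R − ∠P = 20.00°.
Law of sines: q = p·sin Q/sin P ≈ 677.62.
Law of sines: r = p·sin R/sin P ≈ 1107.9.
Area = ½·p·q·sin R ≈ 90808.
Semiperimeter s = (677.62+1107.9+479.3)/2 = 1132.4.
Inradius = area/s = 90808/1132.4 ≈ 80.191.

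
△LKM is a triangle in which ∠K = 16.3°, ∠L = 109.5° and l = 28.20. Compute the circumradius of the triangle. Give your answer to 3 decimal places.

The third angle is ∠M = 180° − ∠L − ∠K = 54.20°.
Law of sines: k = l·sin K/sin L ≈ 8.3964.
Law of sines: m = l·sin M/sin L ≈ 24.264.
Circumradius = l/(2 sin L) ≈ 14.958.

R ≈ 14.958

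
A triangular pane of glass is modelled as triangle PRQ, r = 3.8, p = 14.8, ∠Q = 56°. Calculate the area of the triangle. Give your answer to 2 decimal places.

Area = ½·p·r·sin Q ≈ 23.313.

area ≈ 23.31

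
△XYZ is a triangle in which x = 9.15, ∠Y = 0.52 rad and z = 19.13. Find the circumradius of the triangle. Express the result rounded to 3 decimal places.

By the law of cosines, y² = z² + x² − 2·z·x·cos Y = 145.87, so y ≈ 12.078.
Area = ½·z·x·sin Y ≈ 43.487.
Circumradius = y/(2 sin Y) ≈ 12.154.

R ≈ 12.154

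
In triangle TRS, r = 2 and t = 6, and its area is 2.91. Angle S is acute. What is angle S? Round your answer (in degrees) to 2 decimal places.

From area = ½·t·r·sin S, we get sin S = 2·area/(t·r) ≈ 0.48500.
Taking the acute solution, ∠S ≈ 29.01°.

∠S ≈ 29.01°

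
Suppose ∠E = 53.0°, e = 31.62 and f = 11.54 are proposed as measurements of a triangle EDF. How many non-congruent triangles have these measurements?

1

f·sin E = 11.54·sin(53.0°) ≈ 9.216.
Since e ≥ f, exactly one triangle exists.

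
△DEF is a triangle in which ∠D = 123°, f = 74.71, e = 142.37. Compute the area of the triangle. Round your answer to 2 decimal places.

Area = ½·e·f·sin D ≈ 4460.2.

4460.24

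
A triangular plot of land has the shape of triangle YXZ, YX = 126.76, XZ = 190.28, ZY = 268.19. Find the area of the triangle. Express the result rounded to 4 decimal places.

Semiperimeter s = (190.28 + 268.19 + 126.76)/2 = 292.62.
Heron's formula: area = √(292.62·102.34·24.425·165.86) ≈ 11014.

area ≈ 11013.9211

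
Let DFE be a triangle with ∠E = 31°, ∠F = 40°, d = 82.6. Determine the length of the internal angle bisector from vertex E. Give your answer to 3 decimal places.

The third angle is ∠D = 180° − ∠F − ∠E = 109.00°.
Law of sines: f = d·sin F/sin D ≈ 56.154.
Law of sines: e = d·sin E/sin D ≈ 44.993.
The bisector from E has length 2·d·f·cos(∠E/2)/(d+f) ≈ 64.425.

t_E ≈ 64.425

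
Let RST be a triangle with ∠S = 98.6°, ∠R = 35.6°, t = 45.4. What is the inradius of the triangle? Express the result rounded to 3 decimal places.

11.422

The third angle is ∠T = 180° − ∠R − ∠S = 45.80°.
Law of sines: r = t·sin R/sin T ≈ 36.864.
Law of sines: s = t·sin S/sin T ≈ 62.615.
Area = ½·t·r·sin S ≈ 827.41.
Semiperimeter p = (36.864+62.615+45.4)/2 = 72.44.
Inradius = area/p = 827.41/72.44 ≈ 11.422.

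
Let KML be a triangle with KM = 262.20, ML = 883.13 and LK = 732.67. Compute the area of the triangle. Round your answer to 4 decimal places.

area ≈ 85592.0633

Semiperimeter s = (883.13 + 732.67 + 262.2)/2 = 939.
Heron's formula: area = √(939·55.87·206.33·676.8) ≈ 85592.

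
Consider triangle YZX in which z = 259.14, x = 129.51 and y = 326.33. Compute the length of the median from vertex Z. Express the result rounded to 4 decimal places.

Median from Z: ½√(2·x² + 2·y² − z²) ≈ 211.76.

m_Z ≈ 211.7632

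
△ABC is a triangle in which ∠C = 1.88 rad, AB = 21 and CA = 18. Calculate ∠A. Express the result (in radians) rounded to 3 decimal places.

Law of sines: sin B = CA·sin C/AB ≈ 0.81649.
Since AB ≥ CA, only the acute value applies: ∠B ≈ 0.955 rad.
Then ∠A = π − ∠C − ∠B ≈ 0.306 rad.

0.306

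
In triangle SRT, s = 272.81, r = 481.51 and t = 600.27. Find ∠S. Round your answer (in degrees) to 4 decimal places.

∠S ≈ 26.4079°

By the law of cosines, cos S = (r² + t² − s²) / (2·r·t) ≈ 0.89565, so ∠S ≈ 26.41°.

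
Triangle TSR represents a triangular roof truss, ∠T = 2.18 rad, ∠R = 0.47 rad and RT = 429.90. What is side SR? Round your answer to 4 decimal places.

The third angle is ∠S = π − ∠R − ∠T = 0.492 rad.
Law of sines: SR = RT·sin T/sin S ≈ 746.91.

746.9065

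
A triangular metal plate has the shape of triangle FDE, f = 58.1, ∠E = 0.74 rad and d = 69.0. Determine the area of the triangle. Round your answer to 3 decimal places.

1351.576

Area = ½·f·d·sin E ≈ 1351.6.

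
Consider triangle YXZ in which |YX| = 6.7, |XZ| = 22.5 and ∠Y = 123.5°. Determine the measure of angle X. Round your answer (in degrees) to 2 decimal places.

∠X ≈ 42.12°

Law of sines: sin Z = |YX|·sin Y/|XZ| ≈ 0.24831.
Since |XZ| ≥ |YX|, only the acute value applies: ∠Z ≈ 14.38°.
Then ∠X = 180° − ∠Y − ∠Z ≈ 42.12°.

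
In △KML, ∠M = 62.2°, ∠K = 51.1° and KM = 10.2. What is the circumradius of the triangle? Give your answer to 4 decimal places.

R ≈ 5.5529

The third angle is ∠L = 180° − ∠K − ∠M = 66.70°.
Law of sines: ML = KM·sin K/sin L ≈ 8.6429.
Law of sines: LK = KM·sin M/sin L ≈ 9.8239.
Circumradius = KM/(2 sin L) ≈ 5.5529.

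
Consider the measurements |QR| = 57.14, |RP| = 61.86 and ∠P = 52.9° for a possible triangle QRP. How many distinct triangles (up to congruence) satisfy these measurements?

|RP|·sin P = 61.86·sin(52.9°) ≈ 49.34.
Since |RP| sin P < |QR| < |RP| (49.34 < 57.14 < 61.86), two triangles exist.

2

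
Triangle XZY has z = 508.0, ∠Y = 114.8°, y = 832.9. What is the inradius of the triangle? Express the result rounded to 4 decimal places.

r ≈ 121.6562

Law of sines: sin Z = z·sin Y/y ≈ 0.55367.
Since y ≥ z, only the acute value applies: ∠Z ≈ 33.62°.
Then ∠X = 180° − ∠Y − ∠Z ≈ 31.58°.
Law of sines gives x = y·sin X/sin Y ≈ 480.5.
Area = ½·y·z·sin X ≈ 1.1079e+05.
Semiperimeter s = (480.5+508+832.9)/2 = 910.7.
Inradius = area/s = 1.1079e+05/910.7 ≈ 121.66.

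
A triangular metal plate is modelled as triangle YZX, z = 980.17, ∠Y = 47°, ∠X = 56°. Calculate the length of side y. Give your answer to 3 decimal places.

735.707

The third angle is ∠Z = 180° − ∠X − ∠Y = 77.00°.
Law of sines: y = z·sin Y/sin Z ≈ 735.71.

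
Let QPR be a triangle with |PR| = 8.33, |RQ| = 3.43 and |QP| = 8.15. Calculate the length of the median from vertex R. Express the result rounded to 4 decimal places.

Median from R: ½√(2·|PR|² + 2·|RQ|² − |QP|²) ≈ 4.896.

4.8960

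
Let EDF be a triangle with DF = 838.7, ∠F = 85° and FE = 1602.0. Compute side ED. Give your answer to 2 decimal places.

By the law of cosines, ED² = DF² + FE² − 2·DF·FE·cos F = 3.0356e+06, so ED ≈ 1742.3.

1742.30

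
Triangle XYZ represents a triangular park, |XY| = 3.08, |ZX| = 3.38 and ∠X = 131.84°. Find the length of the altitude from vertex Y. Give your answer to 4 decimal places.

h_Y ≈ 2.2946

By the law of cosines, |YZ|² = |ZX|² + |XY|² − 2·|ZX|·|XY|·cos X = 34.799, so |YZ| ≈ 5.8991.
Area = ½·|ZX|·|XY|·sin X ≈ 3.8779.
The altitude from Y has length 2·area/|ZX| ≈ 2.2946.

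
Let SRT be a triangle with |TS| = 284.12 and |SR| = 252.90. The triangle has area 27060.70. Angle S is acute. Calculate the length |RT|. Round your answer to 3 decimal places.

From area = ½·|TS|·|SR|·sin S, we get sin S = 2·area/(|TS|·|SR|) ≈ 0.75321.
Taking the acute solution, ∠S ≈ 48.87°.
Law of cosines then gives |RT| ≈ 223.95.

223.953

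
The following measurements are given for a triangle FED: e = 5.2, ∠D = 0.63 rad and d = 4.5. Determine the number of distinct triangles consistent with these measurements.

2

e·sin D = 5.2·sin(0.63 rad) ≈ 3.064.
Since e sin D < d < e (3.064 < 4.5 < 5.2), two triangles exist.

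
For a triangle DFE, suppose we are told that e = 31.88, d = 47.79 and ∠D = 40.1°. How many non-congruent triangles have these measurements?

e·sin D = 31.88·sin(40.1°) ≈ 20.53.
Since d ≥ e, exactly one triangle exists.

1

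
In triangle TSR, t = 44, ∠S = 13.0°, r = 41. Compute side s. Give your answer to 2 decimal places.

By the law of cosines, s² = r² + t² − 2·r·t·cos S = 101.47, so s ≈ 10.073.

10.07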